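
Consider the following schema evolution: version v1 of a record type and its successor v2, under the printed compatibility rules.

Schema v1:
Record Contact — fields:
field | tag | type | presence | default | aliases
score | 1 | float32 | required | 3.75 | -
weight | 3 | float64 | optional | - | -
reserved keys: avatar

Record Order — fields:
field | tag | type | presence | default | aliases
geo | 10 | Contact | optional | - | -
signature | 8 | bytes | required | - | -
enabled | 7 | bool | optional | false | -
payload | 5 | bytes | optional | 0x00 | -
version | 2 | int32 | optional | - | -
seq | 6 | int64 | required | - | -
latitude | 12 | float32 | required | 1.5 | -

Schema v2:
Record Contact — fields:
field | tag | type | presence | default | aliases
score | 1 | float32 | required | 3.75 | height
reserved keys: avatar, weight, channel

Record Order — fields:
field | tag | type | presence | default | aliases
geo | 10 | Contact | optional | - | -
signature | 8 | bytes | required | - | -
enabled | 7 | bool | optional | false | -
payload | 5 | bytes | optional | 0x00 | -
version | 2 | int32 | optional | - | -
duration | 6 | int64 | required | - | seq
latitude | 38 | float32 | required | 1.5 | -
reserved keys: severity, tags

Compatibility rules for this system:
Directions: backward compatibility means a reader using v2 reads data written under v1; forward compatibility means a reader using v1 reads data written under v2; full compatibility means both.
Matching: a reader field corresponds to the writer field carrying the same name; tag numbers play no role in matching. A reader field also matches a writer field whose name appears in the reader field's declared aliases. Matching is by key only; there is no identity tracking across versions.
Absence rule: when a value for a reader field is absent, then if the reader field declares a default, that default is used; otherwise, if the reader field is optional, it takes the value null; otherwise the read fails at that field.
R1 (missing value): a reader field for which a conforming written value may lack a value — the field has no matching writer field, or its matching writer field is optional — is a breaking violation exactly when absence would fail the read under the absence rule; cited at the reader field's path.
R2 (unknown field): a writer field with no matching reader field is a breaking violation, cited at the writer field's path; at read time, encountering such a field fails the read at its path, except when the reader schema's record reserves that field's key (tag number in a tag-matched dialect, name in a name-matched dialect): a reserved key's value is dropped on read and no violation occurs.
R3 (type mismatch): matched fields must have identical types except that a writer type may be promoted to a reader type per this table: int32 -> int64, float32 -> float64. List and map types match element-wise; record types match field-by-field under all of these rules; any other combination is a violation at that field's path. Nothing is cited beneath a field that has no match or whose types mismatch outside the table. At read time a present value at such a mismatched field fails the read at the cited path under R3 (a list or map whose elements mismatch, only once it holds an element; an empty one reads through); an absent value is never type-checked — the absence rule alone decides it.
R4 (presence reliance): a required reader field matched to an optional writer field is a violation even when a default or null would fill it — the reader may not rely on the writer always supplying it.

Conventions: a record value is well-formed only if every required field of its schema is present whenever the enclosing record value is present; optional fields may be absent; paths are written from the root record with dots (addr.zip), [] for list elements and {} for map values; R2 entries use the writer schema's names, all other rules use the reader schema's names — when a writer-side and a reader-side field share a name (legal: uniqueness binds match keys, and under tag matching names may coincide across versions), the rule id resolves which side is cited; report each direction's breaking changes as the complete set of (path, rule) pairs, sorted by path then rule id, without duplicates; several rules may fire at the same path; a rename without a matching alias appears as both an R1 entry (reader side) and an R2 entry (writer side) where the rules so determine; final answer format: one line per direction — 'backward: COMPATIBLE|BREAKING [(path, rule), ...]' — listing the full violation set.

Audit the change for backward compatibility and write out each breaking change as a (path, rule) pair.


backward: COMPATIBLE []

in Order below, arrows point writer -> reader
backward for Order (reader v2, writer v1):
  geo <- geo (Contact -> Contact, writer optional)
  signature <- signature (bytes -> bytes, writer required)
  enabled <- enabled (bool -> bool, writer optional)
  payload <- payload (bytes -> bytes, writer optional)
  version <- version (int32 -> int32, writer optional)
  duration <- seq (int64 -> int64, writer required)
  latitude <- latitude (float32 -> float32, writer required)
  geo.score <- geo.score (float32 -> float32, writer required)
  writer field geo.weight has no reader counterpart
  => backward: COMPATIBLE
diffs on Order not affecting the asked answer:
  renamed field seq to duration in record Order (alias seq declared on the renamed field) -> its effect on Order is confined to the forward direction, not asked
  field latitude in record Order: tag 12 changed to 38 -> triggers nothing under Order's printed rules — same verdict
  removed field weight from record Contact (its key "weight" joins the reserved list) -> triggers nothing under Order's printed rules — same verdict


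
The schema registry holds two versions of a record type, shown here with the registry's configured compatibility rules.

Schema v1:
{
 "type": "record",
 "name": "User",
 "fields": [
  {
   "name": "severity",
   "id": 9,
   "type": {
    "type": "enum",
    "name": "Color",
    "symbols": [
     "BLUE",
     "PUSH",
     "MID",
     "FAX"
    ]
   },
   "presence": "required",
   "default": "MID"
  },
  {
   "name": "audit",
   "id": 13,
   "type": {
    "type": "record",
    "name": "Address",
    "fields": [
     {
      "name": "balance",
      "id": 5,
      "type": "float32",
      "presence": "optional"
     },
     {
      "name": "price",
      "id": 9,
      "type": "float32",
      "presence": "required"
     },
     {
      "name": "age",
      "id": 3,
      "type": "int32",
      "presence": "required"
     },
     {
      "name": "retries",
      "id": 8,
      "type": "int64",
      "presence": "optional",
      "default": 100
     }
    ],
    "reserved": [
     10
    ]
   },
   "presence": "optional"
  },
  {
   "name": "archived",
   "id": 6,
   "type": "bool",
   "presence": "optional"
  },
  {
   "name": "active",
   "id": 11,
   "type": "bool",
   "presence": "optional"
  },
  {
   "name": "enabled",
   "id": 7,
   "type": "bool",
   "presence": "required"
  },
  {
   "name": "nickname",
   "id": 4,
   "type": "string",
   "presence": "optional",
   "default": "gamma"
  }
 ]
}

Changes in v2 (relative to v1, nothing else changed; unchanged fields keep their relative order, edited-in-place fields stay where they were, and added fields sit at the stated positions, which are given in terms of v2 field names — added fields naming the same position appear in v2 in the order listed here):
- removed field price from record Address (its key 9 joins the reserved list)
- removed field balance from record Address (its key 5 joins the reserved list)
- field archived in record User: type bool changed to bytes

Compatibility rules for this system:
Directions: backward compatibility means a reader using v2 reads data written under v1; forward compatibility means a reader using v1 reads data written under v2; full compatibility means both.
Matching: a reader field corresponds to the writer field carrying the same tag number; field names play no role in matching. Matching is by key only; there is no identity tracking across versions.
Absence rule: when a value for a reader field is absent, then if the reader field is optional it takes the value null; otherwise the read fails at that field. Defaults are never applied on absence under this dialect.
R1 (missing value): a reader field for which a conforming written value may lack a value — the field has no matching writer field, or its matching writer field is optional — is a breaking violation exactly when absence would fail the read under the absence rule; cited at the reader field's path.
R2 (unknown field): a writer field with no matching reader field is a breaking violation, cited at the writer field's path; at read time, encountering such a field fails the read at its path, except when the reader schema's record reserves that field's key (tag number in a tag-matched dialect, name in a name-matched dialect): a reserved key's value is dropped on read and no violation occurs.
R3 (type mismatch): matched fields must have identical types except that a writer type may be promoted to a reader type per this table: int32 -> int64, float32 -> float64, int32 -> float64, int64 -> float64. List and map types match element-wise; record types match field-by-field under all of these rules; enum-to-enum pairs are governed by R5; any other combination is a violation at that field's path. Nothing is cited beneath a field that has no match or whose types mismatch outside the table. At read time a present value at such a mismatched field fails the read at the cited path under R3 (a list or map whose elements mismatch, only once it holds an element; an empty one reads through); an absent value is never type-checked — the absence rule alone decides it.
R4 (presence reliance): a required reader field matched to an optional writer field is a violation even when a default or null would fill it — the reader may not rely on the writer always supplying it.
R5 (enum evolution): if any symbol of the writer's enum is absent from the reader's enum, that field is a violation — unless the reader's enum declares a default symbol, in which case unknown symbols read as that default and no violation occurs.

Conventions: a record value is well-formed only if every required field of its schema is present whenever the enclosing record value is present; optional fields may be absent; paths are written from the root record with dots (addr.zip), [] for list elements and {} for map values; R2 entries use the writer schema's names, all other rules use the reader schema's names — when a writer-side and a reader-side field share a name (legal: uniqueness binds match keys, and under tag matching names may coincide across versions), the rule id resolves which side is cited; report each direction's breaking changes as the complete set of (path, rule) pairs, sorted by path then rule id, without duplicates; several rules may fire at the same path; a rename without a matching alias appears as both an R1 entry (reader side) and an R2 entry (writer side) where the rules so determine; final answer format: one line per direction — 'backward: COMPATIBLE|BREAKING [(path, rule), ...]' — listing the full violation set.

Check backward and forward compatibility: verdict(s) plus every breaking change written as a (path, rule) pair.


in User below, arrows point writer -> reader
backward pass over User, reader schema v2, writer schema v1:
  severity <- severity (Color -> Color, writer required)
  audit <- audit (Address -> Address, writer optional)
  archived <- archived (bool -> bytes, writer optional)
  active <- active (bool -> bool, writer optional)
  enabled <- enabled (bool -> bool, writer required)
  nickname <- nickname (string -> string, writer optional)
  audit.age <- audit.age (int32 -> int32, writer required)
  audit.retries <- audit.retries (int64 -> int64, writer optional)
  writer field audit.balance has no reader counterpart
  writer field audit.price has no reader counterpart
  breaking: (archived, R3)
  backward on User therefore BREAKING (1)
forward pass over User, reader schema v1, writer schema v2:
  severity <- severity (Color -> Color, writer required)
  audit <- audit (Address -> Address, writer optional)
  archived <- archived (bytes -> bool, writer optional)
  active <- active (bool -> bool, writer optional)
  enabled <- enabled (bool -> bool, writer required)
  nickname <- nickname (string -> string, writer optional)
  audit.balance: no writer-side match
  audit.price: no writer-side match
  audit.age <- audit.age (int32 -> int32, writer required)
  audit.retries <- audit.retries (int64 -> int64, writer optional)
  breaking: (archived, R3)
  breaking: (audit.price, R1)
  forward on User therefore BREAKING (2)

backward: BREAKING [(archived, R3)]; forward: BREAKING [(archived, R3), (audit.price, R1)]


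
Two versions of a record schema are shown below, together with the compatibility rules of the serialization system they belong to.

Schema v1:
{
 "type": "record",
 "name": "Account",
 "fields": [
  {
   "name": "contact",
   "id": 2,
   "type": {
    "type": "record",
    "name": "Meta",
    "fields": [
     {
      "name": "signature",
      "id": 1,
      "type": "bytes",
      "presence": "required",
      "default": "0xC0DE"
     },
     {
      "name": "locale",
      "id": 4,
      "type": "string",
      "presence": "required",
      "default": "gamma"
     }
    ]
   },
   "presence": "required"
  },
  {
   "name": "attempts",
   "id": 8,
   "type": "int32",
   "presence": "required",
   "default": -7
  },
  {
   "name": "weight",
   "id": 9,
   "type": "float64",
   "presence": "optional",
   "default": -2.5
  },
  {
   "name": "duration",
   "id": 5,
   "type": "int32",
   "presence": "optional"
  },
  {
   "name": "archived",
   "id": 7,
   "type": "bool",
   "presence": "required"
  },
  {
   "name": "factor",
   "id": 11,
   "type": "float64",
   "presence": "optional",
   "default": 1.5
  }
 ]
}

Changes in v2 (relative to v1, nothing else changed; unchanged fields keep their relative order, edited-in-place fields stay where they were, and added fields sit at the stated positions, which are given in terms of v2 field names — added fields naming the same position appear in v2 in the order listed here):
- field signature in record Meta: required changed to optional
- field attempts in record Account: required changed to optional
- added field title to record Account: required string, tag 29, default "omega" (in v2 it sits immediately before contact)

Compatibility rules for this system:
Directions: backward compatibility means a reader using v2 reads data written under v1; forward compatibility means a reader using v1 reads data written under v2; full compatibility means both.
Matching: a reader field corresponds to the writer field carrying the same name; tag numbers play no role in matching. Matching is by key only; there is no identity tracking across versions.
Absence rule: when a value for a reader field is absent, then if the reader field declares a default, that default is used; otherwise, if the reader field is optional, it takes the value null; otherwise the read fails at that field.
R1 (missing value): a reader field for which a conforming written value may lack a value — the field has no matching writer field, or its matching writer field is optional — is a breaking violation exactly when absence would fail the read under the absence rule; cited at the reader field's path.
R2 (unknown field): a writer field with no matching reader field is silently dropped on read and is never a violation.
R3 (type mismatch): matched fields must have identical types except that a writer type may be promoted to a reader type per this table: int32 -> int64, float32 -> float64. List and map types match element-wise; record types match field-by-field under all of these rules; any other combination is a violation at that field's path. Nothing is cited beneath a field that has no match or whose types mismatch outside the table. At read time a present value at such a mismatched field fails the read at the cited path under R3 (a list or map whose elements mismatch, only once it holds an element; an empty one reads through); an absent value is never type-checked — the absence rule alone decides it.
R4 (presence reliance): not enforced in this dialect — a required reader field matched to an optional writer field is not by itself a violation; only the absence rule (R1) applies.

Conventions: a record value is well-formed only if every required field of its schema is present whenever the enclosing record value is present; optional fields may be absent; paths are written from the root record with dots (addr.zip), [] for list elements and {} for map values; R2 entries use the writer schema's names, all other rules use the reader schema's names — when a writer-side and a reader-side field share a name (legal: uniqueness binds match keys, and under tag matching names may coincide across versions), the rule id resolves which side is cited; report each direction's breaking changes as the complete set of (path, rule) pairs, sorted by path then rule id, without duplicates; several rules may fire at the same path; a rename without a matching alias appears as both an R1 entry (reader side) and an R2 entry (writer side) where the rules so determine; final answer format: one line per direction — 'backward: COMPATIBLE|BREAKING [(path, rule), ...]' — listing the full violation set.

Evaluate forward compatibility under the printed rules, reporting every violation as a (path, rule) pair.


arrows below run writer -> reader for Account
checking forward for Account: reader v1 against writer v2:
  Meta -> Meta, writer required: contact aligns to contact
  int32 -> int32, writer optional: attempts aligns to attempts
  float64 -> float64, writer optional: weight aligns to weight
  int32 -> int32, writer optional: duration aligns to duration
  bool -> bool, writer required: archived aligns to archived
  float64 -> float64, writer optional: factor aligns to factor
  title (writer side), unknown to reader
  bytes -> bytes, writer optional: contact.signature aligns to contact.signature
  string -> string, writer required: contact.locale aligns to contact.locale
  => forward: COMPATIBLE
remaining Account differences; none change what is asked:
  field signature in record Meta: required changed to optional -> fires no rule on Account, leaving the asked answer as it is
  field attempts in record Account: required changed to optional -> fires no rule on Account, leaving the asked answer as it is
  added field title to record Account: required string, tag 29, default "omega" (in v2 it sits immediately before contact) -> fires no rule on Account, leaving the asked answer as it is

forward: COMPATIBLE []


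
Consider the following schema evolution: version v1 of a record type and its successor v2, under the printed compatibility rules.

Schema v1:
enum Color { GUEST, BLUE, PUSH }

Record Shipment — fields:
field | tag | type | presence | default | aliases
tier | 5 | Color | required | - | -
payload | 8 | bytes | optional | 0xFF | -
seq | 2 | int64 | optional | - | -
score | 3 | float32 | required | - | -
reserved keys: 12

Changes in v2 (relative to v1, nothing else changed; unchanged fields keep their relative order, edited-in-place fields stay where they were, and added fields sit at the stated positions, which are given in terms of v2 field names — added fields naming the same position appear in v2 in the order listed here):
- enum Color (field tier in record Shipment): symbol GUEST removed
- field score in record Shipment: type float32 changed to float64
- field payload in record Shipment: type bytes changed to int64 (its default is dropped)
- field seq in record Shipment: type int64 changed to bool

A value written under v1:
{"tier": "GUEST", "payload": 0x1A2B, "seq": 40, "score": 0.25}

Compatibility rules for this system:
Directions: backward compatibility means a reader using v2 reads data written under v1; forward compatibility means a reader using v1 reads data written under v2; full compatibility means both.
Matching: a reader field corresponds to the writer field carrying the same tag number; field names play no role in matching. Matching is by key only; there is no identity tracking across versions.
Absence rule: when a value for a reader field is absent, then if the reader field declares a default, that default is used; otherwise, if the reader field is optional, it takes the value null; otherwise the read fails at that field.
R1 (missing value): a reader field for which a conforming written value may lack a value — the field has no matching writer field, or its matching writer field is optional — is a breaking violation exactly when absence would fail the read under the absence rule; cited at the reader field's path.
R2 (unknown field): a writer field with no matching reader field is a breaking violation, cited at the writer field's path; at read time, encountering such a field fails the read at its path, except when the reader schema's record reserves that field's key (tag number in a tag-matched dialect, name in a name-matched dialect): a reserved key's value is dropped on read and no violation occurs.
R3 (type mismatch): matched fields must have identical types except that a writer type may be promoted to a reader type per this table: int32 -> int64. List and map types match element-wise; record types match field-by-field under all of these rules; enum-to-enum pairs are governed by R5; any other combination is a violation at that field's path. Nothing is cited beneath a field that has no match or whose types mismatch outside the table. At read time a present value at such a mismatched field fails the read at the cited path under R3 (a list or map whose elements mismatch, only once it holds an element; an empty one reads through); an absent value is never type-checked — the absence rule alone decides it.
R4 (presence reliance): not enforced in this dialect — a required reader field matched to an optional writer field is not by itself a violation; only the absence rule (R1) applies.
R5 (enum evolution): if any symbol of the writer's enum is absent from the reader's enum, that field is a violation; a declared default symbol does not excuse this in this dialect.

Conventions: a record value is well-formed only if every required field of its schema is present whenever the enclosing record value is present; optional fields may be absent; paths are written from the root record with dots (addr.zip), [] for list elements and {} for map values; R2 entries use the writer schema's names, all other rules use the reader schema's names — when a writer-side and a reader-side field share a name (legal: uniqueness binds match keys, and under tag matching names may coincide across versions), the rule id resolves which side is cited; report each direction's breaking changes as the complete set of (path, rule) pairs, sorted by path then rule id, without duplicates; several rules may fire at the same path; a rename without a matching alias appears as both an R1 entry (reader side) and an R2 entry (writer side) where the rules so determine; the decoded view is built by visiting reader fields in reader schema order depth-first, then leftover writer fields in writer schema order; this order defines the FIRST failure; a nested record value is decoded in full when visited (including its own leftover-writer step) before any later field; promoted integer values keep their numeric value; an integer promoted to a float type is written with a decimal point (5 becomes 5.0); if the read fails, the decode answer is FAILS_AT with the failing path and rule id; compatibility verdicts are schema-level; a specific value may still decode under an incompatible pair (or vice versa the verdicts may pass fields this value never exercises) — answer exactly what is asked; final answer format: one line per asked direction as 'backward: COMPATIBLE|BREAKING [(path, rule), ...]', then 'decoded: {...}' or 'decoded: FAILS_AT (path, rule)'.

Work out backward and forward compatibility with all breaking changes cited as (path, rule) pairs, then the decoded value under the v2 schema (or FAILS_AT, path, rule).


backward: BREAKING [(payload, R3), (score, R3), (seq, R3), (tier, R5)]; forward: BREAKING [(payload, R3), (score, R3), (seq, R3)]; decoded: FAILS_AT (tier, R5)

in Shipment below, arrows point writer -> reader
backward pass over Shipment, reader schema v2, writer schema v1:
  tier: Color -> Color, writer required; from tier
  payload: bytes -> int64, writer optional; from payload
  seq: int64 -> bool, writer optional; from seq
  score: float32 -> float64, writer required; from score
  rule R3 violated at payload
  rule R3 violated at score
  rule R3 violated at seq
  rule R5 violated at tier
  backward on Shipment therefore BREAKING (4)
forward pass over Shipment, reader schema v1, writer schema v2:
  tier: Color -> Color, writer required; from tier
  payload: int64 -> bytes, writer optional; from payload
  seq: bool -> int64, writer optional; from seq
  score: float64 -> float32, writer required; from score
  rule R3 violated at payload
  rule R3 violated at score
  rule R3 violated at seq
  forward on Shipment therefore BREAKING (3)
decoding the Shipment value with the v2 reader:
  read fails at tier under R5
  => FAILS_AT (tier, R5)


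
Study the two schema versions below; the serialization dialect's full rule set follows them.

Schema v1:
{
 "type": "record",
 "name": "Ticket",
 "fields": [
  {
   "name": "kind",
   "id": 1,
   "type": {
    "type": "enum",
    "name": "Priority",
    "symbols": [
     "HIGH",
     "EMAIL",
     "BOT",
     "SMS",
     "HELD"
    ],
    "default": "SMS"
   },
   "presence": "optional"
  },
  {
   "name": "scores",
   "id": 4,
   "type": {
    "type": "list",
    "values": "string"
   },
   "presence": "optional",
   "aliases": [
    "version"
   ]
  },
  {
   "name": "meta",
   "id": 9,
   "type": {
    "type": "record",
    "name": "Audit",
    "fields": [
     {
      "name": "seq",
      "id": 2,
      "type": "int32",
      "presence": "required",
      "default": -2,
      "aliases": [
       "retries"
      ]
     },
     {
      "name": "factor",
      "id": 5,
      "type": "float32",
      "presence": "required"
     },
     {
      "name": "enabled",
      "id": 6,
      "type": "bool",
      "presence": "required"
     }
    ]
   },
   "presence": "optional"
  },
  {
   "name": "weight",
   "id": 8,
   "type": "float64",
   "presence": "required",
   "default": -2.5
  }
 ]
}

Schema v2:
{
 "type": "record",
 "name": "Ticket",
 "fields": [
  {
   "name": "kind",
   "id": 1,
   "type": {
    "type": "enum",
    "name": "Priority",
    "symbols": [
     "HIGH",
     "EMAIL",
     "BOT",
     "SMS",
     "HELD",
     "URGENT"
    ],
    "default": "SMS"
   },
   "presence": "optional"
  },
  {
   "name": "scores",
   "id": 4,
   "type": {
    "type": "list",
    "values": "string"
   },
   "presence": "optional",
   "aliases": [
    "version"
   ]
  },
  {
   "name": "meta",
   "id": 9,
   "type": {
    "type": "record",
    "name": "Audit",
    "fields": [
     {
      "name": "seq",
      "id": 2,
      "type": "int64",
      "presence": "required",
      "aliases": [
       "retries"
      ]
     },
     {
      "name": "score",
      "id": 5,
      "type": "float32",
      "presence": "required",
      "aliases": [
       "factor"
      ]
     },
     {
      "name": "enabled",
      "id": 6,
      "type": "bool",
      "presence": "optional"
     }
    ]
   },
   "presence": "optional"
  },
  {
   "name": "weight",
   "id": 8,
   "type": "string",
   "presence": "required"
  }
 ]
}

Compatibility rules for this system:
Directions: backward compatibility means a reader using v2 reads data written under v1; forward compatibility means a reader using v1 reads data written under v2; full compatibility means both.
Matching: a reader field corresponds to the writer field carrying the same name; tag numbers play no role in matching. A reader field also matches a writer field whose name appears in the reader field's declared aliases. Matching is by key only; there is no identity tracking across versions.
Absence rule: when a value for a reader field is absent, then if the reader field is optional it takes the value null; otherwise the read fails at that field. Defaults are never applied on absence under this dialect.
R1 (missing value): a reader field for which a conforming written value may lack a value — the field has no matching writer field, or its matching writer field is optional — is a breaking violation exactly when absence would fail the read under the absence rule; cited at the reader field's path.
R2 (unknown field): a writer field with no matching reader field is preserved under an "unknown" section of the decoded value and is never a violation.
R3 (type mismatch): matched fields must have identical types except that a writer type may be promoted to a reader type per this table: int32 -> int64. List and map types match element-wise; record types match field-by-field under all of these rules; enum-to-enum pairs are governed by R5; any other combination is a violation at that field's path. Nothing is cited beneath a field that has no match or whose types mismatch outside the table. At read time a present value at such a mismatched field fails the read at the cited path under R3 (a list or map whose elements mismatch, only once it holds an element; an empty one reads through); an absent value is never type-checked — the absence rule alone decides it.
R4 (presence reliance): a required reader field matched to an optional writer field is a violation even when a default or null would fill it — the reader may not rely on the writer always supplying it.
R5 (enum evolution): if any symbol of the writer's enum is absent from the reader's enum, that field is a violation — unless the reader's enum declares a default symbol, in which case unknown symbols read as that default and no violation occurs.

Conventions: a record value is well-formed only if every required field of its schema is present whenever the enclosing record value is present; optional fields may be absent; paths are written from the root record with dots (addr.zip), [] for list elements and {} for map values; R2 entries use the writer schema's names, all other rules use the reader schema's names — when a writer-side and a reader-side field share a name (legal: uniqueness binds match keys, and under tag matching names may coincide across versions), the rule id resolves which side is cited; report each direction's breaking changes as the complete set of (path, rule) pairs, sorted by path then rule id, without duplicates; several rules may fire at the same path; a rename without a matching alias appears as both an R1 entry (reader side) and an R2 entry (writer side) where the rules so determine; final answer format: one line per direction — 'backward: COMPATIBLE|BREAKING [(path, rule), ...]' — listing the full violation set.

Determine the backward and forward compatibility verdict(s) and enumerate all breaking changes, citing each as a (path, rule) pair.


backward: BREAKING [(weight, R3)]; forward: BREAKING [(meta.enabled, R1), (meta.enabled, R4), (meta.factor, R1), (meta.seq, R3), (weight, R3)]

in Ticket below, arrows point writer -> reader
backward for Ticket (reader v2, writer v1):
  Priority -> Priority, writer optional: kind aligns to kind
  list<string> -> list<string>, writer optional: scores aligns to scores
  Audit -> Audit, writer optional: meta aligns to meta
  float64 -> string, writer required: weight aligns to weight
  int32 -> int64, writer required: meta.seq aligns to meta.seq
  float32 -> float32, writer required: meta.score aligns to meta.factor
  bool -> bool, writer required: meta.enabled aligns to meta.enabled
  breaking: (weight, R3)
  => backward verdict for Ticket: BREAKING, 1 violation(s)
forward for Ticket (reader v1, writer v2):
  Priority -> Priority, writer optional: kind aligns to kind
  list<string> -> list<string>, writer optional: scores aligns to scores
  Audit -> Audit, writer optional: meta aligns to meta
  string -> float64, writer required: weight aligns to weight
  int64 -> int32, writer required: meta.seq aligns to meta.seq
  no writer field matches reader meta.factor
  bool -> bool, writer optional: meta.enabled aligns to meta.enabled
  writer field meta.score has no reader counterpart
  breaking: (meta.enabled, R1)
  breaking: (meta.enabled, R4)
  breaking: (meta.factor, R1)
  breaking: (meta.seq, R3)
  breaking: (weight, R3)
  => forward verdict for Ticket: BREAKING, 5 violation(s)


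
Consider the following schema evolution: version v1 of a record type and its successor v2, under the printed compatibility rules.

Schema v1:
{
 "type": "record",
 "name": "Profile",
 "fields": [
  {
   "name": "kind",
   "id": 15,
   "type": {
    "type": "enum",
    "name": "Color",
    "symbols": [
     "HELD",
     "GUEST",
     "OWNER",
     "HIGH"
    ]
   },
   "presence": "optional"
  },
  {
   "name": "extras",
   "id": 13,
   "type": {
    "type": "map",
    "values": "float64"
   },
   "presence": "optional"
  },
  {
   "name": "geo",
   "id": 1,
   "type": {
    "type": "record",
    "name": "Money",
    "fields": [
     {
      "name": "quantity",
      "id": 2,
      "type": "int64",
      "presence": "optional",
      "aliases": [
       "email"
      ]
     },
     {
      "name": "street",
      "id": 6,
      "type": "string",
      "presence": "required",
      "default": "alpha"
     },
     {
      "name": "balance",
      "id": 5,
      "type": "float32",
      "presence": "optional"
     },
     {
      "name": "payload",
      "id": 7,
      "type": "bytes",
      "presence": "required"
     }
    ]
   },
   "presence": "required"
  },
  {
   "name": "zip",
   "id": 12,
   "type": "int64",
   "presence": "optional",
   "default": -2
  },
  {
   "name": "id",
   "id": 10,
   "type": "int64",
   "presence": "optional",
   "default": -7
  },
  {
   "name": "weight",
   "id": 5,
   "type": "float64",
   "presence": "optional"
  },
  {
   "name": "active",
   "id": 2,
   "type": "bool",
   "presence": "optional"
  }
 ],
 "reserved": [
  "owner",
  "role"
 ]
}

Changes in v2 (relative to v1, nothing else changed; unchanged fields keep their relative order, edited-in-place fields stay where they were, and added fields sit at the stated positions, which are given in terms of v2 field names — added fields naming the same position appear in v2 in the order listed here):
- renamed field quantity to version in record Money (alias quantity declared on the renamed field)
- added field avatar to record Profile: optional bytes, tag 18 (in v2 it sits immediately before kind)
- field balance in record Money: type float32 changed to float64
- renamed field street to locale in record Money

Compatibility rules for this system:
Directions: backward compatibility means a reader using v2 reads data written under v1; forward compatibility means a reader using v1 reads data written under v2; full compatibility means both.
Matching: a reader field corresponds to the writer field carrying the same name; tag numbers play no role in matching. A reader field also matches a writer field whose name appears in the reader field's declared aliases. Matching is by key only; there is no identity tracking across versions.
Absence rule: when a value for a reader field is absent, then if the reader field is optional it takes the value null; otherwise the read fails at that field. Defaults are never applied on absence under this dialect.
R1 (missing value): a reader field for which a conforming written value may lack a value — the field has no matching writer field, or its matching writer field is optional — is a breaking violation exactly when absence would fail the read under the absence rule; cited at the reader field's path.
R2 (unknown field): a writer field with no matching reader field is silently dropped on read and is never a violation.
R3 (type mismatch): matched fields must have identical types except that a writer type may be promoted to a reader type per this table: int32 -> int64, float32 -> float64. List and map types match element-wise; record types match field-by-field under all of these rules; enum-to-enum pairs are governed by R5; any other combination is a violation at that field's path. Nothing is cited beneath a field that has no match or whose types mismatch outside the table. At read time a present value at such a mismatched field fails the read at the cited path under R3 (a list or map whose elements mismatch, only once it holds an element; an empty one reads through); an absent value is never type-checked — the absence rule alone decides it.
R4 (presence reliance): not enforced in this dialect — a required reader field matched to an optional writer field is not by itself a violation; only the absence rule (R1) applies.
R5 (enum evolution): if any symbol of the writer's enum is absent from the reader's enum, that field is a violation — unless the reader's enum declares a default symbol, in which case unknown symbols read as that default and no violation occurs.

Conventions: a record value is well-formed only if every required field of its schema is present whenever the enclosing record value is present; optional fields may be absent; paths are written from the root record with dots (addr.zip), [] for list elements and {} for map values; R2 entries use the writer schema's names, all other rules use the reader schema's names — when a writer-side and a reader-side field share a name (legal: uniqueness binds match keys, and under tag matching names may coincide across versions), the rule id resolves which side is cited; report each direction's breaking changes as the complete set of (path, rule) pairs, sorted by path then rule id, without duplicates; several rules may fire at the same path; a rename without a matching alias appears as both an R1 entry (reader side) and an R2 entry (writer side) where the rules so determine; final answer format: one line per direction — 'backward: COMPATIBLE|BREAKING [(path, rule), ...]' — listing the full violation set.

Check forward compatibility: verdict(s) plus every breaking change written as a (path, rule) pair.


in Profile below, arrows point writer -> reader
forward for Profile (reader v1, writer v2):
  kind: paired with writer kind (Color -> Color; writer optional)
  extras: paired with writer extras (map<string, float64> -> map<string, float64>; writer optional)
  geo: paired with writer geo (Money -> Money; writer required)
  zip: paired with writer zip (int64 -> int64; writer optional)
  id: paired with writer id (int64 -> int64; writer optional)
  weight: paired with writer weight (float64 -> float64; writer optional)
  active: paired with writer active (bool -> bool; writer optional)
  writer avatar: unknown to reader
  no writer field matches reader geo.quantity
  no writer field matches reader geo.street
  geo.balance: paired with writer geo.balance (float64 -> float32; writer optional)
  geo.payload: paired with writer geo.payload (bytes -> bytes; writer required)
  writer geo.version: unknown to reader
  writer geo.locale: unknown to reader
  breaking: (geo.balance, R3)
  breaking: (geo.street, R1)
  => 2 violation(s): forward is BREAKING for Profile
the rest of the Profile diff is inert for this question:
  renamed field quantity to version in record Money (alias quantity declared on the renamed field) -> inert for the asked Profile verdict: nothing fires
  added field avatar to record Profile: optional bytes, tag 18 (in v2 it sits immediately before kind) -> inert for the asked Profile verdict: nothing fires

forward: BREAKING [(geo.balance, R3), (geo.street, R1)]


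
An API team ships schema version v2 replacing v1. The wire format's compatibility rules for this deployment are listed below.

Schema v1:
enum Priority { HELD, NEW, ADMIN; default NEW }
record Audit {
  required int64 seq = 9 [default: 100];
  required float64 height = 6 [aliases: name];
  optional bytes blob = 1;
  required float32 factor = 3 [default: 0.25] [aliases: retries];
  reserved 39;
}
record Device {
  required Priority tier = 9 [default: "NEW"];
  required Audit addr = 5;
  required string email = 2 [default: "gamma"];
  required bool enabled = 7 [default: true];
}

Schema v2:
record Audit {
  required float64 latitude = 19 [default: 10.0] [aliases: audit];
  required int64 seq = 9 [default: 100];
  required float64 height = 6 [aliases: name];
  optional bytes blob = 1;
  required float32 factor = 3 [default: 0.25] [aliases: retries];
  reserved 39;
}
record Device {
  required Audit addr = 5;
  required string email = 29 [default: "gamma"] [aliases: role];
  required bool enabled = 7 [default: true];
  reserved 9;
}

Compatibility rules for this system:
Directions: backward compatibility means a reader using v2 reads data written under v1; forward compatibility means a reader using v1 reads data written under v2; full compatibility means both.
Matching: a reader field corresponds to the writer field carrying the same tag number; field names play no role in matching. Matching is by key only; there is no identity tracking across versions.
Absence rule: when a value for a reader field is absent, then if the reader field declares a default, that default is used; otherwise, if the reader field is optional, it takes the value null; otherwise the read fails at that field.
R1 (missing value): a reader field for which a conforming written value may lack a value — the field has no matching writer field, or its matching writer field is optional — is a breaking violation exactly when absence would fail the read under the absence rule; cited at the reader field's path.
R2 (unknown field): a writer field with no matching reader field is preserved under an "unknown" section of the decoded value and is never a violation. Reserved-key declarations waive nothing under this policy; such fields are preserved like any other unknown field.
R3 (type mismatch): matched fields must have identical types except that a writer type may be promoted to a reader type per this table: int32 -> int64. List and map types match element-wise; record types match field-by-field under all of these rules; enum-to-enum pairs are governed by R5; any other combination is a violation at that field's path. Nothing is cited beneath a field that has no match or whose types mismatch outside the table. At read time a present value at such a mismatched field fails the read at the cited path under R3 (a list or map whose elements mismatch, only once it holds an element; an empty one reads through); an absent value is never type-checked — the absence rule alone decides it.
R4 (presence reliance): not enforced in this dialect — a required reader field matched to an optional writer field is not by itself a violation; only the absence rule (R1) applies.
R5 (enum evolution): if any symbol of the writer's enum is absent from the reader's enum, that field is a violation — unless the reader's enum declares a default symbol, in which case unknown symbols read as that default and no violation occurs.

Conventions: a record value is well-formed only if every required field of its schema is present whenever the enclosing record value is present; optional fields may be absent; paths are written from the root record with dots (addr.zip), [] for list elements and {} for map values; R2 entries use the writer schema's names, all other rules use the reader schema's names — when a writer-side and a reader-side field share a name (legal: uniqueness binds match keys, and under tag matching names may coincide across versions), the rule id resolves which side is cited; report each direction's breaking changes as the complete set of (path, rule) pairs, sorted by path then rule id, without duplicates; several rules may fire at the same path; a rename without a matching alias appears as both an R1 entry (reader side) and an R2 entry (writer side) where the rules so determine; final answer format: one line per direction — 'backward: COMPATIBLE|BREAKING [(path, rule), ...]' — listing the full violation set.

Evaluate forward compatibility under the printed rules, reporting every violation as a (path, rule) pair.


forward: COMPATIBLE []

each type pair in Device: writer, then reader
forward pass over Device, reader schema v1, writer schema v2:
  tier: no writer-side match
  addr <- addr (Audit -> Audit, writer required)
  email: no writer-side match
  enabled <- enabled (bool -> bool, writer required)
  writer email: unknown to reader
  addr.seq <- addr.seq (int64 -> int64, writer required)
  addr.height <- addr.height (float64 -> float64, writer required)
  addr.blob <- addr.blob (bytes -> bytes, writer optional)
  addr.factor <- addr.factor (float32 -> float32, writer required)
  writer addr.latitude: unknown to reader
  => forward verdict for Device: COMPATIBLE, no violations
remaining Device differences; none change what is asked:
  removed field tier from record Device (its key 9 joins the reserved list) -> triggers nothing under Device's printed rules — same verdict
  field email in record Device: tag 2 changed to 29 -> triggers nothing under Device's printed rules — same verdict
  added field latitude to record Audit: required float64, tag 19, default 10.0 (in v2 it sits immediately before seq) -> triggers nothing under Device's printed rules — same verdict
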